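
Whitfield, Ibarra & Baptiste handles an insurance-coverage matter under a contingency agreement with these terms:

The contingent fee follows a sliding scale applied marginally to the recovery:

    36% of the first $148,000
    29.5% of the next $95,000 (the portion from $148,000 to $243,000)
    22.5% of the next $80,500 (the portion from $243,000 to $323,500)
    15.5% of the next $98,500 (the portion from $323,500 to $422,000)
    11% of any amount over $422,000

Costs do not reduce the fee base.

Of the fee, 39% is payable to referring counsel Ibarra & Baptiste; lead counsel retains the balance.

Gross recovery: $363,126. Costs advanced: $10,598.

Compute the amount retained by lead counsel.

$64,391.31

Fee base is the gross recovery, $363,126; costs are reimbursed separately.
First $148,000 at 36% = $53,280.00
Next $95,000 at 29.5% = $28,025.00
Next $80,500 at 22.5% = $18,112.50
Remaining $39,626 at 15.5% = $6,142.03
Fee: $53,280.00 + $28,025.00 + $18,112.50 + $6,142.03 = $105,559.53
Referral share: 39% of $105,559.53 = $41,168.22; lead counsel retains $105,559.53 − $41,168.22 = $64,391.31.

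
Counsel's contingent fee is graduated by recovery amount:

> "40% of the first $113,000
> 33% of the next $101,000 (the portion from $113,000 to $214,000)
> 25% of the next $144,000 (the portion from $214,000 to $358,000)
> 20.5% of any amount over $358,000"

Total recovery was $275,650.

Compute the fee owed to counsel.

$93,942.50

First $113,000 at 40% = $45,200.00
Next $101,000 at 33% = $33,330.00
Remaining $61,650 at 25% = $15,412.50
Fee: $45,200.00 + $33,330.00 + $15,412.50 = $93,942.50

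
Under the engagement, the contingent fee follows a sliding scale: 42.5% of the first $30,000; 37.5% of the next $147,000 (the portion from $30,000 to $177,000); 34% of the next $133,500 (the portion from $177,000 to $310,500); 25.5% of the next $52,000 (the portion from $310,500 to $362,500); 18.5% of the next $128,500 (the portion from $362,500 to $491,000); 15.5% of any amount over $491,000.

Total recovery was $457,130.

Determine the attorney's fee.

First $30,000 at 42.5% = $12,750.00
Next $147,000 at 37.5% = $55,125.00
Next $133,500 at 34% = $45,390.00
Next $52,000 at 25.5% = $13,260.00
Remaining $94,630 at 18.5% = $17,506.55
Fee: $12,750.00 + $55,125.00 + $45,390.00 + $13,260.00 + $17,506.55 = $144,031.55

$144,031.55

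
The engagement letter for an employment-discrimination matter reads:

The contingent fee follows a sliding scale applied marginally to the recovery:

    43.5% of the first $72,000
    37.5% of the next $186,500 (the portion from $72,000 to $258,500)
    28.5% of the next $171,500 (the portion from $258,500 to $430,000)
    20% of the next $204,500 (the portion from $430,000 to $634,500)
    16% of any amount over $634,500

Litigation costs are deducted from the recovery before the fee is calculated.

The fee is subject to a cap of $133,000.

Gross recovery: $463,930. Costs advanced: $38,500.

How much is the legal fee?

Fee base (net of costs): $463,930 − $38,500 = $425,430
First $72,000 at 43.5% = $31,320.00
Next $186,500 at 37.5% = $69,937.50
Remaining $166,930 at 28.5% = $47,575.05
Fee: $31,320.00 + $69,937.50 + $47,575.05 = $148,832.55
$148,832.55 exceeds the $133,000 cap, so the fee is capped at $133,000.00.

$133,000.00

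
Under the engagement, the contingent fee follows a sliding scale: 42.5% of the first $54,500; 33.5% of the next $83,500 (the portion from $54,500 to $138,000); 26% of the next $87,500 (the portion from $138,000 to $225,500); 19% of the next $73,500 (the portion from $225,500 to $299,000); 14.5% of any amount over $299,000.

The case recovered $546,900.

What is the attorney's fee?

First $54,500 at 42.5% = $23,162.50
Next $83,500 at 33.5% = $27,972.50
Next $87,500 at 26% = $22,750.00
Next $73,500 at 19% = $13,965.00
Remaining $247,900 at 14.5% = $35,945.50
Fee: $23,162.50 + $27,972.50 + $22,750.00 + $13,965.00 + $35,945.50 = $123,795.50

$123,795.50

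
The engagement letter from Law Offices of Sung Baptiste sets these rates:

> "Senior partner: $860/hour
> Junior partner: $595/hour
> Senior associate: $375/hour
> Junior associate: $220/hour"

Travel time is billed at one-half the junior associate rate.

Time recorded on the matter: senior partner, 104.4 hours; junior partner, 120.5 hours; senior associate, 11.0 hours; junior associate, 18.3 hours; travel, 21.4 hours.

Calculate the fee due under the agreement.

Senior partner: 104.4 × $860 = $89,784.00
Junior partner: 120.5 × $595 = $71,697.50
Senior associate: 11.0 × $375 = $4,125.00
Junior associate: 18.3 × $220 = $4,026.00
Subtotal: $89,784.00 + $71,697.50 + $4,125.00 + $4,026.00 = $169,632.50
Travel: 21.4 × ($220 ÷ 2) = 21.4 × $110.00 = $2,354.00
Total: $169,632.50 + $2,354.00 = $171,986.50

$171,986.50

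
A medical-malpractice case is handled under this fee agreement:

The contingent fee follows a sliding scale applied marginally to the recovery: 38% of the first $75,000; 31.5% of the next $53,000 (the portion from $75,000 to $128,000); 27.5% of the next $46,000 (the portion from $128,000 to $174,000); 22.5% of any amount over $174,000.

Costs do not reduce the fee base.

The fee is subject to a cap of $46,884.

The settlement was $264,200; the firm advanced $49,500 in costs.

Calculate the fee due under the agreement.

Fee base is the gross recovery, $264,200; costs are reimbursed separately.
First $75,000 at 38% = $28,500.00
Next $53,000 at 31.5% = $16,695.00
Next $46,000 at 27.5% = $12,650.00
Remaining $90,200 at 22.5% = $20,295.00
Fee: $28,500.00 + $16,695.00 + $12,650.00 + $20,295.00 = $78,140.00
$78,140.00 exceeds the $46,884 cap, so the fee is capped at $46,884.00.

$46,884.00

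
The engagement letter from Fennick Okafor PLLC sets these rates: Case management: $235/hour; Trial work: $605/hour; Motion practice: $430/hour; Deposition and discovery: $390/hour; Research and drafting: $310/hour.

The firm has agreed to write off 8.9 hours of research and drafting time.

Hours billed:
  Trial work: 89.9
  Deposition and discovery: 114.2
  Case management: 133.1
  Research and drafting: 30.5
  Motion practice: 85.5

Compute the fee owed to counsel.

$173,667.00

Case management: 133.1 × $235 = $31,278.50
Trial work: 89.9 × $605 = $54,389.50
Motion practice: 85.5 × $430 = $36,765.00
Deposition and discovery: 114.2 × $390 = $44,538.00
Research and drafting: 30.5 × $310 = $9,455.00
Subtotal: $176,426.00
Write-off: 8.9 × $310 = $2,759.00
Total: $176,426.00 − $2,759.00 = $173,667.00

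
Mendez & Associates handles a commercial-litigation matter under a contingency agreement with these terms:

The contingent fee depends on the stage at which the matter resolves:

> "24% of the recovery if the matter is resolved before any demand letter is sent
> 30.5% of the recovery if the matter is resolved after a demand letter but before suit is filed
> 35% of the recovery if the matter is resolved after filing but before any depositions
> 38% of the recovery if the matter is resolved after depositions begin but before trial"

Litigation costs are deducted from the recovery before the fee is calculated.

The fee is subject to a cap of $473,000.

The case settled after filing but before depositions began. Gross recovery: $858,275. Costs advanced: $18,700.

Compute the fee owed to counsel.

Fee base (net of costs): $858,275 − $18,700 = $839,575
The matter settled after filing but before depositions began, so the 35% rate applies.
$839,575 × 35% = $293,851.25
$293,851.25 is under the $473,000 cap.

$293,851.25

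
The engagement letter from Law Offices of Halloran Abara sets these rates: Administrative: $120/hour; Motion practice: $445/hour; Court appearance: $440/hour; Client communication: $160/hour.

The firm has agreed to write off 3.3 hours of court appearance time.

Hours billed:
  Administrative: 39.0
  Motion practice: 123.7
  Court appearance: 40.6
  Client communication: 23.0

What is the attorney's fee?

Administrative: 39.0 × $120 = $4,680.00
Motion practice: 123.7 × $445 = $55,046.50
Court appearance: 40.6 × $440 = $17,864.00
Client communication: 23.0 × $160 = $3,680.00
Subtotal: $81,270.50
Write-off: 3.3 × $440 = $1,452.00
Total: $81,270.50 − $1,452.00 = $79,818.50

$79,818.50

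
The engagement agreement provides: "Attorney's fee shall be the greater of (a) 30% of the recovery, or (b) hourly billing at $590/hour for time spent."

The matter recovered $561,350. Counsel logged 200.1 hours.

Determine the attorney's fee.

(a) 30% of $561,350 = $168,405.00
(b) 200.1 × $590 = $118,059.00
The greater is (a): $168,405.00.

$168,405.00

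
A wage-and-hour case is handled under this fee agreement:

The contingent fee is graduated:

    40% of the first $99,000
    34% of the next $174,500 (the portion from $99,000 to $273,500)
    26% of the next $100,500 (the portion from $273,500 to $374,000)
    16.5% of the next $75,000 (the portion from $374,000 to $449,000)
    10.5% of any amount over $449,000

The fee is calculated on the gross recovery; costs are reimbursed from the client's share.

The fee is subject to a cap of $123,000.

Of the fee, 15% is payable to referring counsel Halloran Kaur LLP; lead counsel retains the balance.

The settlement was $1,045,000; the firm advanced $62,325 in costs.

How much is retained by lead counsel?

$104,550.00

Fee base is the gross recovery, $1,045,000; costs are reimbursed separately.
First $99,000 at 40% = $39,600.00
Next $174,500 at 34% = $59,330.00
Next $100,500 at 26% = $26,130.00
Next $75,000 at 16.5% = $12,375.00
Remaining $596,000 at 10.5% = $62,580.00
Fee: $39,600.00 + $59,330.00 + $26,130.00 + $12,375.00 + $62,580.00 = $200,015.00
$200,015.00 exceeds the $123,000 cap, so the fee is capped at $123,000.00.
Referral share: 15% of $123,000.00 = $18,450.00; lead counsel retains $123,000.00 − $18,450.00 = $104,550.00.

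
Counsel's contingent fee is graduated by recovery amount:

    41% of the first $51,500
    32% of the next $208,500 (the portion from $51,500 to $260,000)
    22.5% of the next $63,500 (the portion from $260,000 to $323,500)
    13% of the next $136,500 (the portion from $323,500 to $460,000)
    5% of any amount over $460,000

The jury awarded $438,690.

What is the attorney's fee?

$117,097.20

First $51,500 at 41% = $21,115.00
Next $208,500 at 32% = $66,720.00
Next $63,500 at 22.5% = $14,287.50
Remaining $115,190 at 13% = $14,974.70
Fee: $21,115.00 + $66,720.00 + $14,287.50 + $14,974.70 = $117,097.20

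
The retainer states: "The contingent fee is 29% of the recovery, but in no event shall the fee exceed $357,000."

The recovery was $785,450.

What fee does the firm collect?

$227,780.50

29% of $785,450 = $227,780.50
That is under the $357,000 cap.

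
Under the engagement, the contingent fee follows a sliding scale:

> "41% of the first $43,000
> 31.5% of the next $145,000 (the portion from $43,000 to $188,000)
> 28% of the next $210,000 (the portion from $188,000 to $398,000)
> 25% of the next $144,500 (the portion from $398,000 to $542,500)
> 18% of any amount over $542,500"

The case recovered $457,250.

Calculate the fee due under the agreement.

First $43,000 at 41% = $17,630.00
Next $145,000 at 31.5% = $45,675.00
Next $210,000 at 28% = $58,800.00
Remaining $59,250 at 25% = $14,812.50
Fee: $17,630.00 + $45,675.00 + $58,800.00 + $14,812.50 = $136,917.50

$136,917.50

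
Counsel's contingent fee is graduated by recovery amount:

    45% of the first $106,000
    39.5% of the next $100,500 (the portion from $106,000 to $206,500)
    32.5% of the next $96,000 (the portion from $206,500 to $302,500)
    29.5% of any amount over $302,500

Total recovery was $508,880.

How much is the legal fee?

$179,479.60

First $106,000 at 45% = $47,700.00
Next $100,500 at 39.5% = $39,697.50
Next $96,000 at 32.5% = $31,200.00
Remaining $206,380 at 29.5% = $60,882.10
Fee: $47,700.00 + $39,697.50 + $31,200.00 + $60,882.10 = $179,479.60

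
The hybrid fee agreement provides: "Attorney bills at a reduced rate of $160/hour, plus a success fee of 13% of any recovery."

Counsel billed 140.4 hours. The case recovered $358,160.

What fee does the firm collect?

Hourly: 140.4 × $160 = $22,464.00
Success fee: 13% of $358,160 = $46,560.80
Total: $22,464.00 + $46,560.80 = $69,024.80

$69,024.80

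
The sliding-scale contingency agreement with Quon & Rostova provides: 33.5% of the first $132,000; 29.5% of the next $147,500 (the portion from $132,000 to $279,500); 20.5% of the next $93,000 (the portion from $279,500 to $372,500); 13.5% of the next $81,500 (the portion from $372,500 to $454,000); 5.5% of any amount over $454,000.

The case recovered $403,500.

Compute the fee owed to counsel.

$110,982.50

First $132,000 at 33.5% = $44,220.00
Next $147,500 at 29.5% = $43,512.50
Next $93,000 at 20.5% = $19,065.00
Remaining $31,000 at 13.5% = $4,185.00
Fee: $44,220.00 + $43,512.50 + $19,065.00 + $4,185.00 = $110,982.50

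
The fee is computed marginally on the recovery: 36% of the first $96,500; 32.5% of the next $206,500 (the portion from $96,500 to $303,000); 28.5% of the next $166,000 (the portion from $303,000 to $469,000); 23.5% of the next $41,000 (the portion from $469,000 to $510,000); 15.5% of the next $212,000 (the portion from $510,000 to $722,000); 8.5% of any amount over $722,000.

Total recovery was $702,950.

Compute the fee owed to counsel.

First $96,500 at 36% = $34,740.00
Next $206,500 at 32.5% = $67,112.50
Next $166,000 at 28.5% = $47,310.00
Next $41,000 at 23.5% = $9,635.00
Remaining $192,950 at 15.5% = $29,907.25
Fee: $34,740.00 + $67,112.50 + $47,310.00 + $9,635.00 + $29,907.25 = $188,704.75

$188,704.75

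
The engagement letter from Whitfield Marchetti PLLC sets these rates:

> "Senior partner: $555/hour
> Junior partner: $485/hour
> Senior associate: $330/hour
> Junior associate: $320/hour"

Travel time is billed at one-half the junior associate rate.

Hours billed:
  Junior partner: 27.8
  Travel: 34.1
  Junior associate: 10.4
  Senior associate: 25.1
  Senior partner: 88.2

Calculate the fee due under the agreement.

Senior partner: 88.2 × $555 = $48,951.00
Junior partner: 27.8 × $485 = $13,483.00
Senior associate: 25.1 × $330 = $8,283.00
Junior associate: 10.4 × $320 = $3,328.00
Subtotal: $48,951.00 + $13,483.00 + $8,283.00 + $3,328.00 = $74,045.00
Travel: 34.1 × ($320 ÷ 2) = 34.1 × $160.00 = $5,456.00
Total: $74,045.00 + $5,456.00 = $79,501.00

$79,501.00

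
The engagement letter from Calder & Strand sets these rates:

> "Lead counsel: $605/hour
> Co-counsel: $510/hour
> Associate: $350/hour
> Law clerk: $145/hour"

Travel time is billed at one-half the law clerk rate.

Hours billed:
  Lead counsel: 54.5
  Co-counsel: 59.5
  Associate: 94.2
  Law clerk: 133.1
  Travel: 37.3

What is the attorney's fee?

$118,291.25

Lead counsel: 54.5 × $605 = $32,972.50
Co-counsel: 59.5 × $510 = $30,345.00
Associate: 94.2 × $350 = $32,970.00
Law clerk: 133.1 × $145 = $19,299.50
Subtotal: $32,972.50 + $30,345.00 + $32,970.00 + $19,299.50 = $115,587.00
Travel: 37.3 × ($145 ÷ 2) = 37.3 × $72.50 = $2,704.25
Total: $115,587.00 + $2,704.25 = $118,291.25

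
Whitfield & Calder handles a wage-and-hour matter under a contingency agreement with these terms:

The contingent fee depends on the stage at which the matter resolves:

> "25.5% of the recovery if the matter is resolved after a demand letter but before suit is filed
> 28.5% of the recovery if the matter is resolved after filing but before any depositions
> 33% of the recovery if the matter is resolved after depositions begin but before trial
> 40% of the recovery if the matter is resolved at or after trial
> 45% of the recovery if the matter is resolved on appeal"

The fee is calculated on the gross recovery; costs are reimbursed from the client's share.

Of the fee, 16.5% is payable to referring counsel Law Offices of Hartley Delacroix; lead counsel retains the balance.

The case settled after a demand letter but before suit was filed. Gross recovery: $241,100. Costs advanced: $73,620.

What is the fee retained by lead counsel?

Fee base is the gross recovery, $241,100; costs are reimbursed separately.
The matter settled after a demand letter but before suit was filed, so the 25.5% rate applies.
$241,100 × 25.5% = $61,480.50
Referral share: 16.5% of $61,480.50 = $10,144.28; lead counsel retains $61,480.50 − $10,144.28 = $51,336.22.

$51,336.22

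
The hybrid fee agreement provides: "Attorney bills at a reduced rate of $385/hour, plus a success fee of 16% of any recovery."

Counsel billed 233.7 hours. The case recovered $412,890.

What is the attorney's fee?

Hourly: 233.7 × $385 = $89,974.50
Success fee: 16% of $412,890 = $66,062.40
Total: $89,974.50 + $66,062.40 = $156,036.90

$156,036.90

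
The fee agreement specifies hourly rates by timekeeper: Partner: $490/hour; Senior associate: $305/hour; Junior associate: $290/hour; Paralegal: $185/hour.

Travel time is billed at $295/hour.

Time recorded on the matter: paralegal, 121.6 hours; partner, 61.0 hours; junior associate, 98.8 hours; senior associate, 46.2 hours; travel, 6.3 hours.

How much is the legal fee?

Partner: 61.0 × $490 = $29,890.00
Senior associate: 46.2 × $305 = $14,091.00
Junior associate: 98.8 × $290 = $28,652.00
Paralegal: 121.6 × $185 = $22,496.00
Subtotal: $29,890.00 + $14,091.00 + $28,652.00 + $22,496.00 = $95,129.00
Travel: 6.3 × $295 = $1,858.50
Total: $95,129.00 + $1,858.50 = $96,987.50

$96,987.50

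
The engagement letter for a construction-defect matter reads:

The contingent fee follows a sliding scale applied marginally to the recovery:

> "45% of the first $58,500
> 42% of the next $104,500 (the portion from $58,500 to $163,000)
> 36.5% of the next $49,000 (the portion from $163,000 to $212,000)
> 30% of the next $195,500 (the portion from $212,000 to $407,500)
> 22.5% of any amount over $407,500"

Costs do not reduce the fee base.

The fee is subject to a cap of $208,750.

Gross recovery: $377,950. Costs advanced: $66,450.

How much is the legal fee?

Fee base is the gross recovery, $377,950; costs are reimbursed separately.
First $58,500 at 45% = $26,325.00
Next $104,500 at 42% = $43,890.00
Next $49,000 at 36.5% = $17,885.00
Remaining $165,950 at 30% = $49,785.00
Fee: $26,325.00 + $43,890.00 + $17,885.00 + $49,785.00 = $137,885.00
$137,885.00 is under the $208,750 cap.

$137,885.00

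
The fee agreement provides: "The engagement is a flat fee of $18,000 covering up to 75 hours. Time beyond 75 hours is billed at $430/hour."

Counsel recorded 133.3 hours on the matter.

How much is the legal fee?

Flat fee: $18,000.00
Excess hours: 133.3 − 75 = 58.3
Overrun: 58.3 × $430 = $25,069.00
Total: $18,000.00 + $25,069.00 = $43,069.00

$43,069.00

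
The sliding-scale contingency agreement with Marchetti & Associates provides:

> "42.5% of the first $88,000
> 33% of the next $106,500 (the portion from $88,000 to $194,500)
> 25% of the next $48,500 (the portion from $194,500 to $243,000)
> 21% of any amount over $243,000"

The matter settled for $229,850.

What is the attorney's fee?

$81,382.50

First $88,000 at 42.5% = $37,400.00
Next $106,500 at 33% = $35,145.00
Remaining $35,350 at 25% = $8,837.50
Fee: $37,400.00 + $35,145.00 + $8,837.50 = $81,382.50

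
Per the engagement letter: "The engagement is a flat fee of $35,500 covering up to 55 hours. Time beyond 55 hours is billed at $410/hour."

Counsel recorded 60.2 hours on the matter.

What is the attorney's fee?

Flat fee: $35,500.00
Excess hours: 60.2 − 55 = 5.2
Overrun: 5.2 × $410 = $2,132.00
Total: $35,500.00 + $2,132.00 = $37,632.00

$37,632.00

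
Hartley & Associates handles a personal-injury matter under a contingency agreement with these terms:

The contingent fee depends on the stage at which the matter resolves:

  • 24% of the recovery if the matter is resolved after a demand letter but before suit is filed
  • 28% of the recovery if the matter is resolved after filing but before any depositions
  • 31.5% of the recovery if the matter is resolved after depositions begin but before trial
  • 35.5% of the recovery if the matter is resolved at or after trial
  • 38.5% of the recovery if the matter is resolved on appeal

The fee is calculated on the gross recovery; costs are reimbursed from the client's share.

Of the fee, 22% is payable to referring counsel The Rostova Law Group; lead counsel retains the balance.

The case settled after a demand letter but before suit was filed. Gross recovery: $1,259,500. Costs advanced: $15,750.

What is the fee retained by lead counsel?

$235,778.40

Fee base is the gross recovery, $1,259,500; costs are reimbursed separately.
The matter settled after a demand letter but before suit was filed, so the 24% rate applies.
$1,259,500 × 24% = $302,280.00
Referral share: 22% of $302,280.00 = $66,501.60; lead counsel retains $302,280.00 − $66,501.60 = $235,778.40.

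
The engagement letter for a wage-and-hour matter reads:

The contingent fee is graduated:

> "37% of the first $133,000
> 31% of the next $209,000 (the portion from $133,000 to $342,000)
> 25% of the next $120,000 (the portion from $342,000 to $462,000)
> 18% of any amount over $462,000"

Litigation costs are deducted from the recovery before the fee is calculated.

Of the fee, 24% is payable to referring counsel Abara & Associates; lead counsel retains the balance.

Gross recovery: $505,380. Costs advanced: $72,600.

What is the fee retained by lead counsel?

$103,888.20

Fee base (net of costs): $505,380 − $72,600 = $432,780
First $133,000 at 37% = $49,210.00
Next $209,000 at 31% = $64,790.00
Remaining $90,780 at 25% = $22,695.00
Fee: $49,210.00 + $64,790.00 + $22,695.00 = $136,695.00
Referral share: 24% of $136,695.00 = $32,806.80; lead counsel retains $136,695.00 − $32,806.80 = $103,888.20.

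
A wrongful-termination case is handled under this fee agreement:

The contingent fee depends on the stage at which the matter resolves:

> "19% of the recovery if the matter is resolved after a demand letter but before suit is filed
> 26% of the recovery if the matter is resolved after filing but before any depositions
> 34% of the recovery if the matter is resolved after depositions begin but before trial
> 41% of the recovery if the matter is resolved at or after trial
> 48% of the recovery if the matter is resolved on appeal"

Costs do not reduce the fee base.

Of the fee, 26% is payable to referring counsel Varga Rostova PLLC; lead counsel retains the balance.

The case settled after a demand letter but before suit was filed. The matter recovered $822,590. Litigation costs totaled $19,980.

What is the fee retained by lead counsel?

Fee base is the gross recovery, $822,590; costs are reimbursed separately.
The matter settled after a demand letter but before suit was filed, so the 19% rate applies.
$822,590 × 19% = $156,292.10
Referral share: 26% of $156,292.10 = $40,635.95; lead counsel retains $156,292.10 − $40,635.95 = $115,656.15.

$115,656.15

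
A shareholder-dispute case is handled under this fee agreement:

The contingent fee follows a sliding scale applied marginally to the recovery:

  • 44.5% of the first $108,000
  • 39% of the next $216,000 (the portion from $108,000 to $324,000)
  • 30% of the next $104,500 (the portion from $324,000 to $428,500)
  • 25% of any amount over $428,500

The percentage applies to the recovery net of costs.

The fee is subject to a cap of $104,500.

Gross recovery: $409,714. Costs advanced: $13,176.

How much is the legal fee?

Fee base (net of costs): $409,714 − $13,176 = $396,538
First $108,000 at 44.5% = $48,060.00
Next $216,000 at 39% = $84,240.00
Remaining $72,538 at 30% = $21,761.40
Fee: $48,060.00 + $84,240.00 + $21,761.40 = $154,061.40
$154,061.40 exceeds the $104,500 cap, so the fee is capped at $104,500.00.

$104,500.00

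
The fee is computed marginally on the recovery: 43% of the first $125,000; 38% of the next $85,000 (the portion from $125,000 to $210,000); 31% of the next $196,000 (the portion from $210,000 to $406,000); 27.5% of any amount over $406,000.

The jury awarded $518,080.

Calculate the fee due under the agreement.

$177,632.00

First $125,000 at 43% = $53,750.00
Next $85,000 at 38% = $32,300.00
Next $196,000 at 31% = $60,760.00
Remaining $112,080 at 27.5% = $30,822.00
Fee: $53,750.00 + $32,300.00 + $60,760.00 + $30,822.00 = $177,632.00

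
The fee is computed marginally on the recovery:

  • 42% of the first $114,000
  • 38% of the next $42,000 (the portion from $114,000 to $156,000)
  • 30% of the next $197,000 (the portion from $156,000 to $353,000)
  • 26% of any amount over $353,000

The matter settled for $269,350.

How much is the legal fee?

$97,845.00

First $114,000 at 42% = $47,880.00
Next $42,000 at 38% = $15,960.00
Remaining $113,350 at 30% = $34,005.00
Fee: $47,880.00 + $15,960.00 + $34,005.00 = $97,845.00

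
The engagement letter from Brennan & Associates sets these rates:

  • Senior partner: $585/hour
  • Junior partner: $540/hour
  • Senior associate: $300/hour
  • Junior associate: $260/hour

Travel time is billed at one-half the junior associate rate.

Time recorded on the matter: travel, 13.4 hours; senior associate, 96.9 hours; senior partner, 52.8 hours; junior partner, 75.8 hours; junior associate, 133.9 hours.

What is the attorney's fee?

$137,446.00

Senior partner: 52.8 × $585 = $30,888.00
Junior partner: 75.8 × $540 = $40,932.00
Senior associate: 96.9 × $300 = $29,070.00
Junior associate: 133.9 × $260 = $34,814.00
Subtotal: $30,888.00 + $40,932.00 + $29,070.00 + $34,814.00 = $135,704.00
Travel: 13.4 × ($260 ÷ 2) = 13.4 × $130.00 = $1,742.00
Total: $135,704.00 + $1,742.00 = $137,446.00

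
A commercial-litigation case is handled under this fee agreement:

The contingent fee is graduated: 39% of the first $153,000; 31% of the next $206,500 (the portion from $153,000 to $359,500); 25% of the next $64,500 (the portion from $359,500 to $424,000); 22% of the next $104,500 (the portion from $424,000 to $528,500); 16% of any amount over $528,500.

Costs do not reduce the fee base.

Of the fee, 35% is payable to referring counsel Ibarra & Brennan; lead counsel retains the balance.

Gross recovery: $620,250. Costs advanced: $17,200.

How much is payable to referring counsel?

$62,118.00

Fee base is the gross recovery, $620,250; costs are reimbursed separately.
First $153,000 at 39% = $59,670.00
Next $206,500 at 31% = $64,015.00
Next $64,500 at 25% = $16,125.00
Next $104,500 at 22% = $22,990.00
Remaining $91,750 at 16% = $14,680.00
Fee: $59,670.00 + $64,015.00 + $16,125.00 + $22,990.00 + $14,680.00 = $177,480.00
Referral share: 35% of $177,480.00 = $62,118.00; lead counsel retains $177,480.00 − $62,118.00 = $115,362.00.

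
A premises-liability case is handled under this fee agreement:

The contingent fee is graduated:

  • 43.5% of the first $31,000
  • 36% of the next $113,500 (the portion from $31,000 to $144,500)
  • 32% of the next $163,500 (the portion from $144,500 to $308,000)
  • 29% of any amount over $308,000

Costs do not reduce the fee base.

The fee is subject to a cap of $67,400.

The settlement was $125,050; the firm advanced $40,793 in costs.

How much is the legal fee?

Fee base is the gross recovery, $125,050; costs are reimbursed separately.
First $31,000 at 43.5% = $13,485.00
Remaining $94,050 at 36% = $33,858.00
Fee: $13,485.00 + $33,858.00 = $47,343.00
$47,343.00 is under the $67,400 cap.

$47,343.00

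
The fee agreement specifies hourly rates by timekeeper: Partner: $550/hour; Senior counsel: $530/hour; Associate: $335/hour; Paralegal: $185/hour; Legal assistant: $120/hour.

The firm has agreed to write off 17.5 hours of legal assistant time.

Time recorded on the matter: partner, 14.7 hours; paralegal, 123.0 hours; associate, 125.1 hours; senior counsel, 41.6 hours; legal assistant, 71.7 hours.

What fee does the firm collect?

$101,300.50

Partner: 14.7 × $550 = $8,085.00
Senior counsel: 41.6 × $530 = $22,048.00
Associate: 125.1 × $335 = $41,908.50
Paralegal: 123.0 × $185 = $22,755.00
Legal assistant: 71.7 × $120 = $8,604.00
Subtotal: $103,400.50
Write-off: 17.5 × $120 = $2,100.00
Total: $103,400.50 − $2,100.00 = $101,300.50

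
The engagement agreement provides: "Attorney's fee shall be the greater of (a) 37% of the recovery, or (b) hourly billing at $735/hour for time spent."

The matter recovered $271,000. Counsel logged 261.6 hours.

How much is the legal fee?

$192,276.00

(a) 37% of $271,000 = $100,270.00
(b) 261.6 × $735 = $192,276.00
The greater is (b): $192,276.00.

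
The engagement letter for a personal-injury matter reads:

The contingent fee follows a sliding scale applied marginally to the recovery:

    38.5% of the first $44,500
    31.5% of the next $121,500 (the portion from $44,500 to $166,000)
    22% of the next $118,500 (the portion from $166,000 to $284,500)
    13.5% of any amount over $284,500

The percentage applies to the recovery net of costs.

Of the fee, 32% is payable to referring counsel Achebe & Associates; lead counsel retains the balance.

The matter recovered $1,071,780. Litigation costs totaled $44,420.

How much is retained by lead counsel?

$123,597.55

Fee base (net of costs): $1,071,780 − $44,420 = $1,027,360
First $44,500 at 38.5% = $17,132.50
Next $121,500 at 31.5% = $38,272.50
Next $118,500 at 22% = $26,070.00
Remaining $742,860 at 13.5% = $100,286.10
Fee: $17,132.50 + $38,272.50 + $26,070.00 + $100,286.10 = $181,761.10
Referral share: 32% of $181,761.10 = $58,163.55; lead counsel retains $181,761.10 − $58,163.55 = $123,597.55.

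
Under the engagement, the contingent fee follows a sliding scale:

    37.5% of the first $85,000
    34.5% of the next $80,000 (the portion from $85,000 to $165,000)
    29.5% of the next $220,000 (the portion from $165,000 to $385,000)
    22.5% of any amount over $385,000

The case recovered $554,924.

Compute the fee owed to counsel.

$162,607.90

First $85,000 at 37.5% = $31,875.00
Next $80,000 at 34.5% = $27,600.00
Next $220,000 at 29.5% = $64,900.00
Remaining $169,924 at 22.5% = $38,232.90
Fee: $31,875.00 + $27,600.00 + $64,900.00 + $38,232.90 = $162,607.90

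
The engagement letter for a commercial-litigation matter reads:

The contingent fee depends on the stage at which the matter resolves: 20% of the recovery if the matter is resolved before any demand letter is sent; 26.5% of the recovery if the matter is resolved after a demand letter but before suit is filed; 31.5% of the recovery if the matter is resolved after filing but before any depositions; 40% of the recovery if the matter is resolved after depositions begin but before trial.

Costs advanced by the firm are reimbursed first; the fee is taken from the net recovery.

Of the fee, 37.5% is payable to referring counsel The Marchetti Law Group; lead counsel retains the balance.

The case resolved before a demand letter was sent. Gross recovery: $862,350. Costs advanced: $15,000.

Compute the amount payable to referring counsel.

$63,551.25

Fee base (net of costs): $862,350 − $15,000 = $847,350
The matter resolved before a demand letter was sent, so the 20% rate applies.
$847,350 × 20% = $169,470.00
Referral share: 37.5% of $169,470.00 = $63,551.25; lead counsel retains $169,470.00 − $63,551.25 = $105,918.75.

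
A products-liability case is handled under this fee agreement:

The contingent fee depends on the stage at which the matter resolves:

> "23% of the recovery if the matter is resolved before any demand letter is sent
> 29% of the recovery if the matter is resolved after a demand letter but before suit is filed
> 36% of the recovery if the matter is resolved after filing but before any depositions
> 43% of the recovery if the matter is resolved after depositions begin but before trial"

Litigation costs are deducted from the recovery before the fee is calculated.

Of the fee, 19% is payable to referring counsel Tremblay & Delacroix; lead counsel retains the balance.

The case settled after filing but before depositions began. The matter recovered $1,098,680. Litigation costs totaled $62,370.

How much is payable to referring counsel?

$70,883.60

Fee base (net of costs): $1,098,680 − $62,370 = $1,036,310
The matter settled after filing but before depositions began, so the 36% rate applies.
$1,036,310 × 36% = $373,071.60
Referral share: 19% of $373,071.60 = $70,883.60; lead counsel retains $373,071.60 − $70,883.60 = $302,188.00.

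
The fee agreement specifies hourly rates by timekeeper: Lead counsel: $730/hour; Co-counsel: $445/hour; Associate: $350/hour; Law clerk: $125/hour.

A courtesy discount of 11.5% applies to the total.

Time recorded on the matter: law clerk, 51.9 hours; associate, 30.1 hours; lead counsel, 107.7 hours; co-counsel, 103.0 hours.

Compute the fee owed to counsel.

Lead counsel: 107.7 × $730 = $78,621.00
Co-counsel: 103.0 × $445 = $45,835.00
Associate: 30.1 × $350 = $10,535.00
Law clerk: 51.9 × $125 = $6,487.50
Subtotal: $141,478.50
Less 11.5% discount: −$16,270.03
Total: $141,478.50 − $16,270.03 = $125,208.47

$125,208.47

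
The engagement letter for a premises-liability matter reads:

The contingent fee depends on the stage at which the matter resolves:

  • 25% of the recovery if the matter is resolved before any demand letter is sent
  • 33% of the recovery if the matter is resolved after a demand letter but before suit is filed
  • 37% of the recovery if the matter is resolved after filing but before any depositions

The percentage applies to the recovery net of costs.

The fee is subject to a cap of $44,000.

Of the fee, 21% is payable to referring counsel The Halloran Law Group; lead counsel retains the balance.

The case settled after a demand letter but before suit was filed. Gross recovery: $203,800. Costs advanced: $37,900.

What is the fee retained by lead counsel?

Fee base (net of costs): $203,800 − $37,900 = $165,900
The matter settled after a demand letter but before suit was filed, so the 33% rate applies.
$165,900 × 33% = $54,747.00
$54,747.00 exceeds the $44,000 cap, so the fee is capped at $44,000.00.
Referral share: 21% of $44,000.00 = $9,240.00; lead counsel retains $44,000.00 − $9,240.00 = $34,760.00.

$34,760.00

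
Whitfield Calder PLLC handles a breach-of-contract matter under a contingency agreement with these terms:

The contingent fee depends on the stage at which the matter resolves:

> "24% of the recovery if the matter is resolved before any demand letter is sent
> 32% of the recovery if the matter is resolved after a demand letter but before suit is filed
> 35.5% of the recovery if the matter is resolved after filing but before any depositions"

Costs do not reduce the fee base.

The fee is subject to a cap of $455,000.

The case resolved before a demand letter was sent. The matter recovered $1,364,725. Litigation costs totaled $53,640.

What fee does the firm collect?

Fee base is the gross recovery, $1,364,725; costs are reimbursed separately.
The matter resolved before a demand letter was sent, so the 24% rate applies.
$1,364,725 × 24% = $327,534.00
$327,534.00 is under the $455,000 cap.

$327,534.00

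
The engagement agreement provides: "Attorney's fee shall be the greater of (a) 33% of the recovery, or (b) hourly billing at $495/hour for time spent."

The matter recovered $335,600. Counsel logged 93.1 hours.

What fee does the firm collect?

(a) 33% of $335,600 = $110,748.00
(b) 93.1 × $495 = $46,084.50
The greater is (a): $110,748.00.

$110,748.00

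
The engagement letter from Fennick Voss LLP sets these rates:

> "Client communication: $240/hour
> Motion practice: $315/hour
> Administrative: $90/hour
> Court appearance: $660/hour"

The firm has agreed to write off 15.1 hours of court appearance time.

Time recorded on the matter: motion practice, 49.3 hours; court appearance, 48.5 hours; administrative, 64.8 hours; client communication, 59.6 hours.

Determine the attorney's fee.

Client communication: 59.6 × $240 = $14,304.00
Motion practice: 49.3 × $315 = $15,529.50
Administrative: 64.8 × $90 = $5,832.00
Court appearance: 48.5 × $660 = $32,010.00
Subtotal: $67,675.50
Write-off: 15.1 × $660 = $9,966.00
Total: $67,675.50 − $9,966.00 = $57,709.50

$57,709.50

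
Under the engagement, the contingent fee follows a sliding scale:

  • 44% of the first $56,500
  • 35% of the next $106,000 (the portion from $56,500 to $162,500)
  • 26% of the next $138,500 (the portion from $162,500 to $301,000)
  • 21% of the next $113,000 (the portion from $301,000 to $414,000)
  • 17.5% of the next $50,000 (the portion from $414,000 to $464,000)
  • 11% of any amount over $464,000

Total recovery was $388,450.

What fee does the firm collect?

$116,334.50

First $56,500 at 44% = $24,860.00
Next $106,000 at 35% = $37,100.00
Next $138,500 at 26% = $36,010.00
Remaining $87,450 at 21% = $18,364.50
Fee: $24,860.00 + $37,100.00 + $36,010.00 + $18,364.50 = $116,334.50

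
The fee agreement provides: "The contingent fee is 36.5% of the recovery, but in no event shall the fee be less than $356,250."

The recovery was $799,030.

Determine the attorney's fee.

36.5% of $799,030 = $291,645.95
That is below the $356,250 minimum, so the minimum applies.

$356,250.00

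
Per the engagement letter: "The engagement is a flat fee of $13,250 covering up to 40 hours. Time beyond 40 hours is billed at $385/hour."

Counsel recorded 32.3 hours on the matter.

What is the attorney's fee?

$13,250.00

32.3 hours is within the 40-hour scope; only the flat fee applies.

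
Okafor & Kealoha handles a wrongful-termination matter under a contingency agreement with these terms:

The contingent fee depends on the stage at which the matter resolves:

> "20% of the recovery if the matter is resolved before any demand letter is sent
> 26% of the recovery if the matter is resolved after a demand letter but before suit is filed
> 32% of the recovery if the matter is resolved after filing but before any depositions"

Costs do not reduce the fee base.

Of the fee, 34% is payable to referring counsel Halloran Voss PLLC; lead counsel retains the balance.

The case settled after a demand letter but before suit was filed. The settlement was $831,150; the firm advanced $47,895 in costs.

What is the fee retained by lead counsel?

$142,625.34

Fee base is the gross recovery, $831,150; costs are reimbursed separately.
The matter settled after a demand letter but before suit was filed, so the 26% rate applies.
$831,150 × 26% = $216,099.00
Referral share: 34% of $216,099.00 = $73,473.66; lead counsel retains $216,099.00 − $73,473.66 = $142,625.34.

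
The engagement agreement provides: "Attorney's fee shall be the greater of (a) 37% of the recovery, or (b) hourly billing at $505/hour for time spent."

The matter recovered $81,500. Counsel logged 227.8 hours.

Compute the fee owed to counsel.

$115,039.00

(a) 37% of $81,500 = $30,155.00
(b) 227.8 × $505 = $115,039.00
The greater is (b): $115,039.00.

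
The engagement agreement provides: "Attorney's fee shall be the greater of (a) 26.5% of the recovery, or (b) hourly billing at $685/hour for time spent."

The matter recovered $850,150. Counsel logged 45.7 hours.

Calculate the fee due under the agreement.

$225,289.75

(a) 26.5% of $850,150 = $225,289.75
(b) 45.7 × $685 = $31,304.50
The greater is (a): $225,289.75.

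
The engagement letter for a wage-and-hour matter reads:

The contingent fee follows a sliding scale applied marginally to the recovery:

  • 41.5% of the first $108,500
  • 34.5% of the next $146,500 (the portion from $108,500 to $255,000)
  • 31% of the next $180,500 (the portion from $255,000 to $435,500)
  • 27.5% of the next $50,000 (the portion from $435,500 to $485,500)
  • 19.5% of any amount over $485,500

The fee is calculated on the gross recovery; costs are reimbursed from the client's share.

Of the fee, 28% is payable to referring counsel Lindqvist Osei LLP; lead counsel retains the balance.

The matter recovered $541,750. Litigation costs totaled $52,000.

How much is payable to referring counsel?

$49,348.25

Fee base is the gross recovery, $541,750; costs are reimbursed separately.
First $108,500 at 41.5% = $45,027.50
Next $146,500 at 34.5% = $50,542.50
Next $180,500 at 31% = $55,955.00
Next $50,000 at 27.5% = $13,750.00
Remaining $56,250 at 19.5% = $10,968.75
Fee: $45,027.50 + $50,542.50 + $55,955.00 + $13,750.00 + $10,968.75 = $176,243.75
Referral share: 28% of $176,243.75 = $49,348.25; lead counsel retains $176,243.75 − $49,348.25 = $126,895.50.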